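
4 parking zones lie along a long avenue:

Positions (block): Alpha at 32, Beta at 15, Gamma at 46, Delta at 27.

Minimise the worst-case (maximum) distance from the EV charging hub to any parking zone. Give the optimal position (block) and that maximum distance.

The 1-center on a line is the midpoint of the two extreme points: leftmost at 15, rightmost at 46.
Optimal location = (15 + 46)/2 = 30.5; maximum distance = (46 − 15)/2 = 15.5.

location 30.5, max distance 15.5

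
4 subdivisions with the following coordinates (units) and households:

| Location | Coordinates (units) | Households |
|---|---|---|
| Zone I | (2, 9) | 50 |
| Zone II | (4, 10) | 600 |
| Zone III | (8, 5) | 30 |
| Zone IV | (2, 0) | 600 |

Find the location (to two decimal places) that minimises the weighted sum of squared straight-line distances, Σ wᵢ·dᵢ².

The minimiser of Σwᵢ‖p−pᵢ‖² is the weighted centroid p* = (Σwᵢpᵢ)/(Σwᵢ).
Σwᵢ = 1280.
Σwᵢxᵢ = 50·2 + 600·4 + 30·8 + 600·2 = 3940.
Σwᵢyᵢ = 50·9 + 600·10 + 30·5 + 600·0 = 6600.
x* = 3940/1280 = 3.08, y* = 6600/1280 = 5.16.

(3.08, 5.16)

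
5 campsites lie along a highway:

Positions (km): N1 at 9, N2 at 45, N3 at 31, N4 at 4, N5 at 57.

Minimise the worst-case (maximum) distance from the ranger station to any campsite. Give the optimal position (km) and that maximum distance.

The 1-center on a line is the midpoint of the two extreme points: leftmost at 4, rightmost at 57.
Optimal location = (4 + 57)/2 = 30.5; maximum distance = (57 − 4)/2 = 26.5.

location 30.5, max distance 26.5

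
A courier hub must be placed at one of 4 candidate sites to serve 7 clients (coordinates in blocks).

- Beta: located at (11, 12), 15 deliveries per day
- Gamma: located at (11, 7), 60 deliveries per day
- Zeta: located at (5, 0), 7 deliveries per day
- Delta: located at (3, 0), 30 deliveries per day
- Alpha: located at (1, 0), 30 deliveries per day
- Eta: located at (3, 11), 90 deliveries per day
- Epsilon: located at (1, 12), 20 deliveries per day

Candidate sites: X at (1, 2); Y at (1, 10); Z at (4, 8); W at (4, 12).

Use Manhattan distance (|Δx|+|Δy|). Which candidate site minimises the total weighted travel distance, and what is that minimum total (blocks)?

Z, total 1808 blocks

Total weighted distance at each candidate:
  X (1, 2): total = 2612
  Y (1, 10): total = 2028
  Z (4, 8): total = 1808
  W (4, 12): total = 1996
Minimum is at Z with total 1808 blocks.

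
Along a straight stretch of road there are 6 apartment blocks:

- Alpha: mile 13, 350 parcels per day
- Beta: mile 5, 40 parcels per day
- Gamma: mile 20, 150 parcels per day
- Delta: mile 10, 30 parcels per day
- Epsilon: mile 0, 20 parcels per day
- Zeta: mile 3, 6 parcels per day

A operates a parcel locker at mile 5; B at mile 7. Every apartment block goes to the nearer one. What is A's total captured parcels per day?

The indifferent point is the midpoint (5+7)/2 = 6; apartment blocks left of it (closer to A at 5) go to A, those right go to B.
  Epsilon at 0 (w=20) → A
  Zeta at 3 (w=6) → A
  Beta at 5 (w=40) → A
  Delta at 10 (w=30) → B
  Alpha at 13 (w=350) → B
  Gamma at 20 (w=150) → B
A captures 66; B captures 530.

66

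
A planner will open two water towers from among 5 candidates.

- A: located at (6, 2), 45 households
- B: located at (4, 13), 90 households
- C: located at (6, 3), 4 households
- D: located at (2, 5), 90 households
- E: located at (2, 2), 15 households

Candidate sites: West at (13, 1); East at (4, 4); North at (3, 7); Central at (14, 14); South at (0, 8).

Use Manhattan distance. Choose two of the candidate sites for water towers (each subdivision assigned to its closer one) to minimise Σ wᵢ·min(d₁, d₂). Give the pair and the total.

Evaluate every pair (each demand assigned to the nearer of the two):
  {East, North}: total = 1152
  {West, East}: total = 1332
  {East, Central}: total = 1332
  {East, South}: total = 1332
  {West, North}: total = 1378
  {North, Central}: total = 1378
  {North, South}: total = 1378
  {West, South}: total = 1776
  {Central, South}: total = 1964
  {West, Central}: total = 2916
Best pair: {East, North} with total 1152.

{East, North}, total 1152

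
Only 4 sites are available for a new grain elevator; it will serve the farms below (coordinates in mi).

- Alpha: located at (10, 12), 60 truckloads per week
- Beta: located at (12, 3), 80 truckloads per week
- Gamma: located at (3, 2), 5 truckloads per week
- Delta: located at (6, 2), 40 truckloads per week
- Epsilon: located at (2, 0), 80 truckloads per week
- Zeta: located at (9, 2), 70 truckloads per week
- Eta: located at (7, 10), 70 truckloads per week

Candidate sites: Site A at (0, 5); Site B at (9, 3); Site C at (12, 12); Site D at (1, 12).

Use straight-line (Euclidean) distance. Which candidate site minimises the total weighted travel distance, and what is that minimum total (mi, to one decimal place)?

Site B, total 2129.1 mi

Total weighted distance at each candidate:
  Site A (0, 5): total = 3692.2
  Site B (9, 3): total = 2129.1
  Site C (12, 12): total = 3731.2
  Site D (1, 12): total = 4477.7
Minimum is at Site B with total 2129.1 mi.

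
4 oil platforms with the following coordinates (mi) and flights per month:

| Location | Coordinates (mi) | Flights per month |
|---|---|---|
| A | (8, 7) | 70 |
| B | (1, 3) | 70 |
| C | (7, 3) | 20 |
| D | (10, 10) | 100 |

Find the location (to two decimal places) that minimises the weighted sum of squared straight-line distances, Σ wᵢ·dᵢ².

The minimiser of Σwᵢ‖p−pᵢ‖² is the weighted centroid p* = (Σwᵢpᵢ)/(Σwᵢ).
Σwᵢ = 260.
Σwᵢxᵢ = 70·8 + 70·1 + 20·7 + 100·10 = 1770.
Σwᵢyᵢ = 70·7 + 70·3 + 20·3 + 100·10 = 1760.
x* = 1770/260 = 6.81, y* = 1760/260 = 6.77.

(6.81, 6.77)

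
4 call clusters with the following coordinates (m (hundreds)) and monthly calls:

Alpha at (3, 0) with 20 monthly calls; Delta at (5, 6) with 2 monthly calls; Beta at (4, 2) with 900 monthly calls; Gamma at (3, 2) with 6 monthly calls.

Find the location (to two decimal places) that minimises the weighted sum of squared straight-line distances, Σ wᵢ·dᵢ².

The minimiser of Σwᵢ‖p−pᵢ‖² is the weighted centroid p* = (Σwᵢpᵢ)/(Σwᵢ).
Σwᵢ = 928.
Σwᵢxᵢ = 20·3 + 2·5 + 900·4 + 6·3 = 3688.
Σwᵢyᵢ = 20·0 + 2·6 + 900·2 + 6·2 = 1824.
x* = 3688/928 = 3.97, y* = 1824/928 = 1.97.

(3.97, 1.97)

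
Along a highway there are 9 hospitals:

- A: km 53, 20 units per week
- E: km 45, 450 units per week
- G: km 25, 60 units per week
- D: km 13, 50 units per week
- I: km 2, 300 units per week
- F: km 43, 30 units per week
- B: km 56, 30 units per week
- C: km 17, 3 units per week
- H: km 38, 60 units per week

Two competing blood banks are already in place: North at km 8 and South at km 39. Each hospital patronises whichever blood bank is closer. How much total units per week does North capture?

The indifferent point is the midpoint (8+39)/2 = 23.5; hospitals left of it (closer to North at 8) go to North, those right go to South.
  I at 2 (w=300) → North
  D at 13 (w=50) → North
  C at 17 (w=3) → North
  G at 25 (w=60) → South
  H at 38 (w=60) → South
  F at 43 (w=30) → South
  E at 45 (w=450) → South
  A at 53 (w=20) → South
  B at 56 (w=30) → South
North captures 353; South captures 650.

353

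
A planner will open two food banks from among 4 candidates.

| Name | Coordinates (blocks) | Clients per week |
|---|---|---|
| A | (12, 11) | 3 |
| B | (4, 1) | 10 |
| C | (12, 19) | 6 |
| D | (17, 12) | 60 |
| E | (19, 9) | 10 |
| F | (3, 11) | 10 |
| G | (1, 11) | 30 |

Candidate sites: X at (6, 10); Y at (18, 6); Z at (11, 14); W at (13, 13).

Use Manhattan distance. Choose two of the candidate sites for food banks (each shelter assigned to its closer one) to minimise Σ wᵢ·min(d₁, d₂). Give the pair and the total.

Evaluate every pair (each demand assigned to the nearer of the two):
  {X, W}: total = 781
  {X, Y}: total = 901
  {X, Z}: total = 988
  {Y, W}: total = 1121
  {Z, W}: total = 1145
  {Y, Z}: total = 1198
Best pair: {X, W} with total 781.

{X, W}, total 781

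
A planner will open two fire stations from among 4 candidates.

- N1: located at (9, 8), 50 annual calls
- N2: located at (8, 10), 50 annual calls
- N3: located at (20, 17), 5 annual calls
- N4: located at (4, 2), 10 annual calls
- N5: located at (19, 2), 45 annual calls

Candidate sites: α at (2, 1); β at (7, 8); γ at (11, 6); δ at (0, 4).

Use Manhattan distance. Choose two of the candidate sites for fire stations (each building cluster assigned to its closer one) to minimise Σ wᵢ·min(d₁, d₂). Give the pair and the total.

{β, γ}, total 980

Evaluate every pair (each demand assigned to the nearer of the two):
  {β, γ}: total = 980
  {α, β}: total = 1200
  {α, γ}: total = 1220
  {β, δ}: total = 1230
  {γ, δ}: total = 1250
  {α, δ}: total = 2355
Best pair: {β, γ} with total 980.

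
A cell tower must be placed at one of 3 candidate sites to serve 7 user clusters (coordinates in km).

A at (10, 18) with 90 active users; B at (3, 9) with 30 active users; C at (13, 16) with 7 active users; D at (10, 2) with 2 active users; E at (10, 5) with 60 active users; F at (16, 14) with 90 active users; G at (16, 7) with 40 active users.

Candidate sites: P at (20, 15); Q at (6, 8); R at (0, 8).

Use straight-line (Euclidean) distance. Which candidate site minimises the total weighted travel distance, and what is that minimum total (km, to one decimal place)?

Total weighted distance at each candidate:
  P (20, 15): total = 3140.1
  Q (6, 8): total = 2904.6
  R (0, 8): total = 4303.4
Minimum is at Q with total 2904.6 km.

Q, total 2904.6 km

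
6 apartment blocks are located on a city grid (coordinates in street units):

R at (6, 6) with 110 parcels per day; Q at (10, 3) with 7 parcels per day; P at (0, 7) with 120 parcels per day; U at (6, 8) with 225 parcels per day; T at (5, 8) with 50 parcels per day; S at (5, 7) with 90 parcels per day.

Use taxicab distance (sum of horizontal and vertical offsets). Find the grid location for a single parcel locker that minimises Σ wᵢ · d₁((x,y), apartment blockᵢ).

Manhattan distance separates: Σwᵢ(|x−xᵢ|+|y−yᵢ|) = Σwᵢ|x−xᵢ| + Σwᵢ|y−yᵢ|, so x and y are optimised independently as 1-D weighted medians.
Total weight W = 602; half = 301.
x-coordinate, sorted with cumulative weight:
  x=0 (P, w=120) cum 120
  x=5 (T, w=50) cum 170
  x=5 (S, w=90) cum 260
  x=6 (R, w=110) cum 370  ← median
  x=6 (U, w=225) cum 595
  x=10 (Q, w=7) cum 602
⇒ x* = 6
y-coordinate, sorted with cumulative weight:
  y=3 (Q, w=7) cum 7
  y=6 (R, w=110) cum 117
  y=7 (P, w=120) cum 237
  y=7 (S, w=90) cum 327  ← median
  y=8 (U, w=225) cum 552
  y=8 (T, w=50) cum 602
⇒ y* = 7

(6, 7)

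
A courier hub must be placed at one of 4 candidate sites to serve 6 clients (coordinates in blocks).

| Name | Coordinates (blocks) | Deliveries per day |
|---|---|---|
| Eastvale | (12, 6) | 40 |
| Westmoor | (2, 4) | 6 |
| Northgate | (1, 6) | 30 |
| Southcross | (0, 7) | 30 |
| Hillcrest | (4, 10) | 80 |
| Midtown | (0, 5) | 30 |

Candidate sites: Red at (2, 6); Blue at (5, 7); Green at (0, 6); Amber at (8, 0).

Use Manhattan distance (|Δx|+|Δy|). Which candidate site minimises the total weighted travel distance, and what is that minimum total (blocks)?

Red, total 1102 blocks

Total weighted distance at each candidate:
  Red (2, 6): total = 1102
  Blue (5, 7): total = 1186
  Green (0, 6): total = 1234
  Amber (8, 0): total = 2810
Minimum is at Red with total 1102 blocks.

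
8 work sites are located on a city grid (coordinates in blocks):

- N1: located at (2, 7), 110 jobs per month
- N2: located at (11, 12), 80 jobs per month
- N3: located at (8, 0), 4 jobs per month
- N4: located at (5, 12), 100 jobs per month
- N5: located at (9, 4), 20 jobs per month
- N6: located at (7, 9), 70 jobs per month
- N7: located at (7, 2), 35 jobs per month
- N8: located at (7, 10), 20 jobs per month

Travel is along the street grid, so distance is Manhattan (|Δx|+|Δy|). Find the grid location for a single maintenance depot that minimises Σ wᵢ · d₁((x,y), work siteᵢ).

Manhattan distance separates: Σwᵢ(|x−xᵢ|+|y−yᵢ|) = Σwᵢ|x−xᵢ| + Σwᵢ|y−yᵢ|, so x and y are optimised independently as 1-D weighted medians.
Total weight W = 439; half = 219.5.
x-coordinate, sorted with cumulative weight:
  x=2 (N1, w=110) cum 110
  x=5 (N4, w=100) cum 210
  x=7 (N6, w=70) cum 280  ← median
  x=7 (N7, w=35) cum 315
  x=7 (N8, w=20) cum 335
  x=8 (N3, w=4) cum 339
  x=9 (N5, w=20) cum 359
  x=11 (N2, w=80) cum 439
⇒ x* = 7
y-coordinate, sorted with cumulative weight:
  y=0 (N3, w=4) cum 4
  y=2 (N7, w=35) cum 39
  y=4 (N5, w=20) cum 59
  y=7 (N1, w=110) cum 169
  y=9 (N6, w=70) cum 239  ← median
  y=10 (N8, w=20) cum 259
  y=12 (N2, w=80) cum 339
  y=12 (N4, w=100) cum 439
⇒ y* = 9

(7, 9)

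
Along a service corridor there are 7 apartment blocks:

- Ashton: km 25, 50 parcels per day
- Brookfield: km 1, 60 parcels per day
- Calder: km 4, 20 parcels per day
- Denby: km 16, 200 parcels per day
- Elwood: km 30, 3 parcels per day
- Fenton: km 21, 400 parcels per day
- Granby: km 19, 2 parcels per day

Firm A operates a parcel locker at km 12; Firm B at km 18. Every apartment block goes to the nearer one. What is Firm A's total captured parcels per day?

80

The indifferent point is the midpoint (12+18)/2 = 15; apartment blocks left of it (closer to Firm A at 12) go to Firm A, those right go to Firm B.
  Brookfield at 1 (w=60) → Firm A
  Calder at 4 (w=20) → Firm A
  Denby at 16 (w=200) → Firm B
  Granby at 19 (w=2) → Firm B
  Fenton at 21 (w=400) → Firm B
  Ashton at 25 (w=50) → Firm B
  Elwood at 30 (w=3) → Firm B
Firm A captures 80; Firm B captures 655.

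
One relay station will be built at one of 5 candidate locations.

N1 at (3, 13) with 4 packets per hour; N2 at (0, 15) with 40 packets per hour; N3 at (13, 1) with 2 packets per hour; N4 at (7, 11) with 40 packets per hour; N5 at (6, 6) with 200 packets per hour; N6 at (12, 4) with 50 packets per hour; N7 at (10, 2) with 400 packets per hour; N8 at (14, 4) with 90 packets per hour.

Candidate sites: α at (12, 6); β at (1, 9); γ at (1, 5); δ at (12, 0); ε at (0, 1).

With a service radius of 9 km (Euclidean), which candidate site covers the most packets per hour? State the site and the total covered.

α, covering 782

Coverage radius r = 9 km; a point is covered iff (Δx)²+(Δy)² ≤ 9² = 81.
  α (12, 6): covers {N3, N4, N5, N6, N7, N8} → 782
  β (1, 9): covers {N1, N2, N4, N5} → 284
  γ (1, 5): covers {N1, N4, N5} → 244
  δ (12, 0): covers {N3, N5, N6, N7, N8} → 742
  ε (0, 1): covers {N5} → 200
Maximum coverage at α: 782 packets per hour.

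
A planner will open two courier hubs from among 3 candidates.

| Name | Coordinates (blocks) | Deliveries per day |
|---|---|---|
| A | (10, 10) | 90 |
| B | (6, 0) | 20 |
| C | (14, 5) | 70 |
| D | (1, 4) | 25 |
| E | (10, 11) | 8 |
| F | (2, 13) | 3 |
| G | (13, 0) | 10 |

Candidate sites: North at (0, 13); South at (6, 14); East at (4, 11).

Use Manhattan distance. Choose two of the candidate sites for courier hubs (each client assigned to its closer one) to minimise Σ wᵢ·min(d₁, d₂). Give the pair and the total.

Evaluate every pair (each demand assigned to the nearer of the two):
  {North, East}: total = 2514
  {South, East}: total = 2520
  {North, South}: total = 2712
Best pair: {North, East} with total 2514.

{North, East}, total 2514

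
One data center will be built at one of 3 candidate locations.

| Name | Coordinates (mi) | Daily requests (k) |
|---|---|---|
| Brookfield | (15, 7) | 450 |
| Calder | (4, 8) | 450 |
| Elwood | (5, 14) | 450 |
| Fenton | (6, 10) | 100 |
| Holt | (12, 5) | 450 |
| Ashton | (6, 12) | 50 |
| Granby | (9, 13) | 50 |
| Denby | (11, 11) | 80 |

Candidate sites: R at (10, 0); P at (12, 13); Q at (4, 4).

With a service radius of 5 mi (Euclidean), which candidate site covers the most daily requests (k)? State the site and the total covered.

Q, covering 450

Coverage radius r = 5 mi; a point is covered iff (Δx)²+(Δy)² ≤ 5² = 25.
  R (10, 0): covers {none} → 0
  P (12, 13): covers {Granby, Denby} → 130
  Q (4, 4): covers {Calder} → 450
Maximum coverage at Q: 450 daily requests (k).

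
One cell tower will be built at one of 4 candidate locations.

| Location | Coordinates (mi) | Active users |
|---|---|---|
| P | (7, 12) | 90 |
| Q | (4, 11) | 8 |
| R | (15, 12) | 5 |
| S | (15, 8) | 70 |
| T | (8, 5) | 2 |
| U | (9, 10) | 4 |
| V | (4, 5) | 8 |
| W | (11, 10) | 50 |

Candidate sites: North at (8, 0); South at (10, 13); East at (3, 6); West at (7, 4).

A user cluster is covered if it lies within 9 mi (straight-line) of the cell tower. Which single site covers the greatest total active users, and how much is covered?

Coverage radius r = 9 mi; a point is covered iff (Δx)²+(Δy)² ≤ 9² = 81.
  North (8, 0): covers {T, V} → 10
  South (10, 13): covers {P, Q, R, S, T, U, W} → 229
  East (3, 6): covers {P, Q, T, U, V, W} → 162
  West (7, 4): covers {P, Q, S, T, U, V, W} → 232
Maximum coverage at West: 232 active users.

West, covering 232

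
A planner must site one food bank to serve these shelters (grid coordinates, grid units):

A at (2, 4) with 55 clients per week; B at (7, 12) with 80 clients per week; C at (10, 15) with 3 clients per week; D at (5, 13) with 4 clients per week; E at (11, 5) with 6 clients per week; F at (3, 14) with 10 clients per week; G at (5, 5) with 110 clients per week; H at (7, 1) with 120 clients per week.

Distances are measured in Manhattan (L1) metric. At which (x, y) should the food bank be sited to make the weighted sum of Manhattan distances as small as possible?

(7, 5)

Manhattan distance separates: Σwᵢ(|x−xᵢ|+|y−yᵢ|) = Σwᵢ|x−xᵢ| + Σwᵢ|y−yᵢ|, so x and y are optimised independently as 1-D weighted medians.
Total weight W = 388; half = 194.
x-coordinate, sorted with cumulative weight:
  x=2 (A, w=55) cum 55
  x=3 (F, w=10) cum 65
  x=5 (D, w=4) cum 69
  x=5 (G, w=110) cum 179
  x=7 (B, w=80) cum 259  ← median
  x=7 (H, w=120) cum 379
  x=10 (C, w=3) cum 382
  x=11 (E, w=6) cum 388
⇒ x* = 7
y-coordinate, sorted with cumulative weight:
  y=1 (H, w=120) cum 120
  y=4 (A, w=55) cum 175
  y=5 (E, w=6) cum 181
  y=5 (G, w=110) cum 291  ← median
  y=12 (B, w=80) cum 371
  y=13 (D, w=4) cum 375
  y=14 (F, w=10) cum 385
  y=15 (C, w=3) cum 388
⇒ y* = 5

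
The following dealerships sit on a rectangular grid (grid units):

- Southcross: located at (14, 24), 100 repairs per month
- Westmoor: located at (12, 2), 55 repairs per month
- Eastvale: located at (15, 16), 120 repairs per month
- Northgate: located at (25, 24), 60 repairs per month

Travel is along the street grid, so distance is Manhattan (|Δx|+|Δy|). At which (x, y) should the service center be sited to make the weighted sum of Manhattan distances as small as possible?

(15, 16)

Manhattan distance separates: Σwᵢ(|x−xᵢ|+|y−yᵢ|) = Σwᵢ|x−xᵢ| + Σwᵢ|y−yᵢ|, so x and y are optimised independently as 1-D weighted medians.
Total weight W = 335; half = 167.5.
x-coordinate, sorted with cumulative weight:
  x=12 (Westmoor, w=55) cum 55
  x=14 (Southcross, w=100) cum 155
  x=15 (Eastvale, w=120) cum 275  ← median
  x=25 (Northgate, w=60) cum 335
⇒ x* = 15
y-coordinate, sorted with cumulative weight:
  y=2 (Westmoor, w=55) cum 55
  y=16 (Eastvale, w=120) cum 175  ← median
  y=24 (Southcross, w=100) cum 275
  y=24 (Northgate, w=60) cum 335
⇒ y* = 16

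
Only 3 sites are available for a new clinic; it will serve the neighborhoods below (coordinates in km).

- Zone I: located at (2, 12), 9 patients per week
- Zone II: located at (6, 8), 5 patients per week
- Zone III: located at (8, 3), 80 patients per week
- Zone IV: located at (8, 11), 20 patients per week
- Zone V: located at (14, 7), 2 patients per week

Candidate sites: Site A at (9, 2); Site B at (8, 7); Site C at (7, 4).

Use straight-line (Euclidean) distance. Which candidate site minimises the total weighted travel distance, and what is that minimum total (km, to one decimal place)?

Site C, total 375.3 km

Total weighted distance at each candidate:
  Site A (9, 2): total = 451.8
  Site B (8, 7): total = 493.5
  Site C (7, 4): total = 375.3
Minimum is at Site C with total 375.3 km.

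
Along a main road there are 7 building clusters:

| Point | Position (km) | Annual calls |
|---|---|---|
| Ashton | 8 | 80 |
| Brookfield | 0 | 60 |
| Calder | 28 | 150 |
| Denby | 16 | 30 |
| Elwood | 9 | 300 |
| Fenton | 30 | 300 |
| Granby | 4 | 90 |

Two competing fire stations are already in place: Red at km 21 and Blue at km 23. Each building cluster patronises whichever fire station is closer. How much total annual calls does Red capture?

560

The indifferent point is the midpoint (21+23)/2 = 22; building clusters left of it (closer to Red at 21) go to Red, those right go to Blue.
  Brookfield at 0 (w=60) → Red
  Granby at 4 (w=90) → Red
  Ashton at 8 (w=80) → Red
  Elwood at 9 (w=300) → Red
  Denby at 16 (w=30) → Red
  Calder at 28 (w=150) → Blue
  Fenton at 30 (w=300) → Blue
Red captures 560; Blue captures 450.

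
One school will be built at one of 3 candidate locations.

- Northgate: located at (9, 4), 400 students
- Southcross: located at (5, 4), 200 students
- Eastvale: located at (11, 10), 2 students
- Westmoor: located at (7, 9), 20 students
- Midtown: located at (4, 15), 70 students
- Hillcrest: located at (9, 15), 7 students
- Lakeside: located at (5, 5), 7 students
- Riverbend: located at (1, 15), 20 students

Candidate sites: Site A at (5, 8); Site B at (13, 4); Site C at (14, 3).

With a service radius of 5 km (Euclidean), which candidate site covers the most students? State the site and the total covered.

Coverage radius r = 5 km; a point is covered iff (Δx)²+(Δy)² ≤ 5² = 25.
  Site A (5, 8): covers {Southcross, Westmoor, Lakeside} → 227
  Site B (13, 4): covers {Northgate} → 400
  Site C (14, 3): covers {none} → 0
Maximum coverage at Site B: 400 students.

Site B, covering 400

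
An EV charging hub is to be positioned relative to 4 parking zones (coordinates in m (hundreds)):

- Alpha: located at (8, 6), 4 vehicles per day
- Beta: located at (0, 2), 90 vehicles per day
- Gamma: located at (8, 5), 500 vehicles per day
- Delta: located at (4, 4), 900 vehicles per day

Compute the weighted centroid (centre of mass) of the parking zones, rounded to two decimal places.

The minimiser of Σwᵢ‖p−pᵢ‖² is the weighted centroid p* = (Σwᵢpᵢ)/(Σwᵢ).
Σwᵢ = 1494.
Σwᵢxᵢ = 4·8 + 90·0 + 500·8 + 900·4 = 7632.
Σwᵢyᵢ = 4·6 + 90·2 + 500·5 + 900·4 = 6304.
x* = 7632/1494 = 5.11, y* = 6304/1494 = 4.22.

(5.11, 4.22)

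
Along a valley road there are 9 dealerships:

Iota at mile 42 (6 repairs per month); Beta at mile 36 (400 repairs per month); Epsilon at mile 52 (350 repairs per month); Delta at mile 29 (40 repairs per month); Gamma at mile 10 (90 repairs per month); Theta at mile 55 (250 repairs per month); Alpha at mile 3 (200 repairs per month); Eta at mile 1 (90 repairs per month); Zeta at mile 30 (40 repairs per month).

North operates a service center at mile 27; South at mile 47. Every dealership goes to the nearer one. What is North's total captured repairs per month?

860

The indifferent point is the midpoint (27+47)/2 = 37; dealerships left of it (closer to North at 27) go to North, those right go to South.
  Eta at 1 (w=90) → North
  Alpha at 3 (w=200) → North
  Gamma at 10 (w=90) → North
  Delta at 29 (w=40) → North
  Zeta at 30 (w=40) → North
  Beta at 36 (w=400) → North
  Iota at 42 (w=6) → South
  Epsilon at 52 (w=350) → South
  Theta at 55 (w=250) → South
North captures 860; South captures 606.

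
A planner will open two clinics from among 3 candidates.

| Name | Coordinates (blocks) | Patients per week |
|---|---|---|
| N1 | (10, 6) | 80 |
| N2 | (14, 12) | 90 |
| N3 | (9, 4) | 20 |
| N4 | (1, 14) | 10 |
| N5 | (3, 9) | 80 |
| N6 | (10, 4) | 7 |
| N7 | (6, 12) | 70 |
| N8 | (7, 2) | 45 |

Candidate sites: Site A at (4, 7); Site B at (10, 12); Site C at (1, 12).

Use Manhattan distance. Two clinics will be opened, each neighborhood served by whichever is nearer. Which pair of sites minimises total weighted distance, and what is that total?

Evaluate every pair (each demand assigned to the nearer of the two):
  {Site A, Site B}: total = 2036
  {Site B, Site C}: total = 2361
  {Site A, Site C}: total = 2923
Best pair: {Site A, Site B} with total 2036.

{Site A, Site B}, total 2036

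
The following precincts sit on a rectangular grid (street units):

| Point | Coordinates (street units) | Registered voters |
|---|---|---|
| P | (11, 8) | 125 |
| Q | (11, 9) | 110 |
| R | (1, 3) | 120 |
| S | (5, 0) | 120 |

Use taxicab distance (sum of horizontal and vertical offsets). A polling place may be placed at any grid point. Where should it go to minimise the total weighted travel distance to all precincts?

Manhattan distance separates: Σwᵢ(|x−xᵢ|+|y−yᵢ|) = Σwᵢ|x−xᵢ| + Σwᵢ|y−yᵢ|, so x and y are optimised independently as 1-D weighted medians.
Total weight W = 475; half = 237.5.
x-coordinate, sorted with cumulative weight:
  x=1 (R, w=120) cum 120
  x=5 (S, w=120) cum 240  ← median
  x=11 (P, w=125) cum 365
  x=11 (Q, w=110) cum 475
⇒ x* = 5
y-coordinate, sorted with cumulative weight:
  y=0 (S, w=120) cum 120
  y=3 (R, w=120) cum 240  ← median
  y=8 (P, w=125) cum 365
  y=9 (Q, w=110) cum 475
⇒ y* = 3

(5, 3)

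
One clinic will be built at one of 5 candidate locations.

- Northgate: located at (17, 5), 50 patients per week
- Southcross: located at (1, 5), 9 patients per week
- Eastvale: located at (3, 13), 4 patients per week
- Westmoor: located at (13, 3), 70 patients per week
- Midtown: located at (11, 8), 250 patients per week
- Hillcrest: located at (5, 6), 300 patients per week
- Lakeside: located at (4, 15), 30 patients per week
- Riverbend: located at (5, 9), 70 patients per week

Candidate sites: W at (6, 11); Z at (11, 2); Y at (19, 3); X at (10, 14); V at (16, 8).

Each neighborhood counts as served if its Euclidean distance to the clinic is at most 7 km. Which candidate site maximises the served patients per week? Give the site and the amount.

Coverage radius r = 7 km; a point is covered iff (Δx)²+(Δy)² ≤ 7² = 49.
  W (6, 11): covers {Eastvale, Midtown, Hillcrest, Lakeside, Riverbend} → 654
  Z (11, 2): covers {Northgate, Westmoor, Midtown} → 370
  Y (19, 3): covers {Northgate, Westmoor} → 120
  X (10, 14): covers {Midtown, Lakeside} → 280
  V (16, 8): covers {Northgate, Westmoor, Midtown} → 370
Maximum coverage at W: 654 patients per week.

W, covering 654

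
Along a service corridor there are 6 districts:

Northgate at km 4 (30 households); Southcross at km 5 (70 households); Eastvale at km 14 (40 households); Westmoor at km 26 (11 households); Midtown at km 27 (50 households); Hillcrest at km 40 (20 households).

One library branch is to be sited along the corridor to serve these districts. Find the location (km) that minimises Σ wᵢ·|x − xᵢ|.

For a sum of weighted absolute distances on a line, the optimum is the weighted median (not the mean). Total weight W = 221; half-weight = 110.5.
Sort by position and accumulate weight:
  km 4 (Northgate, w=30) → cum 30
  km 5 (Southcross, w=70) → cum 100
  km 14 (Eastvale, w=40) → cum 140  ≥ 110.5 → median here
  km 26 (Westmoor, w=11) → cum 151
  km 27 (Midtown, w=50) → cum 201
  km 40 (Hillcrest, w=20) → cum 221
Optimal location: km 14.

x = 14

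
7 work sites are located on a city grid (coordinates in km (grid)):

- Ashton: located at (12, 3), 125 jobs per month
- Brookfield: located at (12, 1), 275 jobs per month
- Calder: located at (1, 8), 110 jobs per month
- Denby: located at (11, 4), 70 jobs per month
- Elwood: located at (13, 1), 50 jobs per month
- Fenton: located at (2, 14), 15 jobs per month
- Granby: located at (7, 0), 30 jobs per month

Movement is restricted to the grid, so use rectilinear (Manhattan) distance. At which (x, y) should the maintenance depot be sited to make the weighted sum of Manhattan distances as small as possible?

(12, 1)

Manhattan distance separates: Σwᵢ(|x−xᵢ|+|y−yᵢ|) = Σwᵢ|x−xᵢ| + Σwᵢ|y−yᵢ|, so x and y are optimised independently as 1-D weighted medians.
Total weight W = 675; half = 337.5.
x-coordinate, sorted with cumulative weight:
  x=1 (Calder, w=110) cum 110
  x=2 (Fenton, w=15) cum 125
  x=7 (Granby, w=30) cum 155
  x=11 (Denby, w=70) cum 225
  x=12 (Ashton, w=125) cum 350  ← median
  x=12 (Brookfield, w=275) cum 625
  x=13 (Elwood, w=50) cum 675
⇒ x* = 12
y-coordinate, sorted with cumulative weight:
  y=0 (Granby, w=30) cum 30
  y=1 (Brookfield, w=275) cum 305
  y=1 (Elwood, w=50) cum 355  ← median
  y=3 (Ashton, w=125) cum 480
  y=4 (Denby, w=70) cum 550
  y=8 (Calder, w=110) cum 660
  y=14 (Fenton, w=15) cum 675
⇒ y* = 1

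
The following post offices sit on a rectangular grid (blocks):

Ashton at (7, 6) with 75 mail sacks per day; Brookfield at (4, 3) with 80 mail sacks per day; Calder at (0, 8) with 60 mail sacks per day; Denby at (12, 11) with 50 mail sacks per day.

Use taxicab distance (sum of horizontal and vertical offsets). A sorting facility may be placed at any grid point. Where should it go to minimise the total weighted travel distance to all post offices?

(4, 6)

Manhattan distance separates: Σwᵢ(|x−xᵢ|+|y−yᵢ|) = Σwᵢ|x−xᵢ| + Σwᵢ|y−yᵢ|, so x and y are optimised independently as 1-D weighted medians.
Total weight W = 265; half = 132.5.
x-coordinate, sorted with cumulative weight:
  x=0 (Calder, w=60) cum 60
  x=4 (Brookfield, w=80) cum 140  ← median
  x=7 (Ashton, w=75) cum 215
  x=12 (Denby, w=50) cum 265
⇒ x* = 4
y-coordinate, sorted with cumulative weight:
  y=3 (Brookfield, w=80) cum 80
  y=6 (Ashton, w=75) cum 155  ← median
  y=8 (Calder, w=60) cum 215
  y=11 (Denby, w=50) cum 265
⇒ y* = 6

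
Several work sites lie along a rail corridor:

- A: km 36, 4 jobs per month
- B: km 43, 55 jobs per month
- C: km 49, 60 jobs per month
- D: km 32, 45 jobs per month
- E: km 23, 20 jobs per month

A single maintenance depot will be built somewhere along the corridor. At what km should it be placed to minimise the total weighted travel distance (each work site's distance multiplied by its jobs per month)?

For a sum of weighted absolute distances on a line, the optimum is the weighted median (not the mean). Total weight W = 184; half-weight = 92.
Sort by position and accumulate weight:
  km 23 (E, w=20) → cum 20
  km 32 (D, w=45) → cum 65
  km 36 (A, w=4) → cum 69
  km 43 (B, w=55) → cum 124  ≥ 92 → median here
  km 49 (C, w=60) → cum 184
Optimal location: km 43.

x = 43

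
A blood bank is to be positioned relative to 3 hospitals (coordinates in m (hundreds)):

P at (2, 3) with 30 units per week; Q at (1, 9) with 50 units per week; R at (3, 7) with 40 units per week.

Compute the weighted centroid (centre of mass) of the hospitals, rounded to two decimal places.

The minimiser of Σwᵢ‖p−pᵢ‖² is the weighted centroid p* = (Σwᵢpᵢ)/(Σwᵢ).
Σwᵢ = 120.
Σwᵢxᵢ = 30·2 + 50·1 + 40·3 = 230.
Σwᵢyᵢ = 30·3 + 50·9 + 40·7 = 820.
x* = 230/120 = 1.92, y* = 820/120 = 6.83.

(1.92, 6.83)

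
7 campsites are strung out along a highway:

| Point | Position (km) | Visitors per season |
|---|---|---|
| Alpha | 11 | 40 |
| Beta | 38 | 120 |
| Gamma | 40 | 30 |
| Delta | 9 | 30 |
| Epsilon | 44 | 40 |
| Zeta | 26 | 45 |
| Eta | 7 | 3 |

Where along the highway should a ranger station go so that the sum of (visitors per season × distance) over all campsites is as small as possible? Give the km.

For a sum of weighted absolute distances on a line, the optimum is the weighted median (not the mean). Total weight W = 308; half-weight = 154.
Sort by position and accumulate weight:
  km 7 (Eta, w=3) → cum 3
  km 9 (Delta, w=30) → cum 33
  km 11 (Alpha, w=40) → cum 73
  km 26 (Zeta, w=45) → cum 118
  km 38 (Beta, w=120) → cum 238  ≥ 154 → median here
  km 40 (Gamma, w=30) → cum 268
  km 44 (Epsilon, w=40) → cum 308
Optimal location: km 38.

x = 38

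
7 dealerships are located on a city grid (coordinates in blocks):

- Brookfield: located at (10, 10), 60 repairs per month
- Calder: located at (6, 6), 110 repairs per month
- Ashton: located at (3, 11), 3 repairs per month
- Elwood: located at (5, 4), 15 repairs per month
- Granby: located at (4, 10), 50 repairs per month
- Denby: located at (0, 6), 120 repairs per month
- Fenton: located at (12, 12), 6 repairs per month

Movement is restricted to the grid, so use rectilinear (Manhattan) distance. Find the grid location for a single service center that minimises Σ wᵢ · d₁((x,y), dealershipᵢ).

Manhattan distance separates: Σwᵢ(|x−xᵢ|+|y−yᵢ|) = Σwᵢ|x−xᵢ| + Σwᵢ|y−yᵢ|, so x and y are optimised independently as 1-D weighted medians.
Total weight W = 364; half = 182.
x-coordinate, sorted with cumulative weight:
  x=0 (Denby, w=120) cum 120
  x=3 (Ashton, w=3) cum 123
  x=4 (Granby, w=50) cum 173
  x=5 (Elwood, w=15) cum 188  ← median
  x=6 (Calder, w=110) cum 298
  x=10 (Brookfield, w=60) cum 358
  x=12 (Fenton, w=6) cum 364
⇒ x* = 5
y-coordinate, sorted with cumulative weight:
  y=4 (Elwood, w=15) cum 15
  y=6 (Calder, w=110) cum 125
  y=6 (Denby, w=120) cum 245  ← median
  y=10 (Brookfield, w=60) cum 305
  y=10 (Granby, w=50) cum 355
  y=11 (Ashton, w=3) cum 358
  y=12 (Fenton, w=6) cum 364
⇒ y* = 6

(5, 6)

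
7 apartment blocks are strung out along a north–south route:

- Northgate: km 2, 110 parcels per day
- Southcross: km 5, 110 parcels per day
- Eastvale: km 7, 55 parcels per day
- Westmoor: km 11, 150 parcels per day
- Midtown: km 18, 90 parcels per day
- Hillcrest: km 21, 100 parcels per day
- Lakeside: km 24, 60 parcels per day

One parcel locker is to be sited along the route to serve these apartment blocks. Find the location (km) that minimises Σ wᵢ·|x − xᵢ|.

For a sum of weighted absolute distances on a line, the optimum is the weighted median (not the mean). Total weight W = 675; half-weight = 337.5.
Sort by position and accumulate weight:
  km 2 (Northgate, w=110) → cum 110
  km 5 (Southcross, w=110) → cum 220
  km 7 (Eastvale, w=55) → cum 275
  km 11 (Westmoor, w=150) → cum 425  ≥ 337.5 → median here
  km 18 (Midtown, w=90) → cum 515
  km 21 (Hillcrest, w=100) → cum 615
  km 24 (Lakeside, w=60) → cum 675
Optimal location: km 11.

x = 11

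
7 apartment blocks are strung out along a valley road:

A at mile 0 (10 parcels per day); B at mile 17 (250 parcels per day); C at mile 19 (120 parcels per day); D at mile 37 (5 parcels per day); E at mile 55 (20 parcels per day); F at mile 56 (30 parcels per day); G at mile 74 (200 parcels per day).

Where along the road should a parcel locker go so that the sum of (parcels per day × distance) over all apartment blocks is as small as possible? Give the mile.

x = 19

For a sum of weighted absolute distances on a line, the optimum is the weighted median (not the mean). Total weight W = 635; half-weight = 317.5.
Sort by position and accumulate weight:
  mile 0 (A, w=10) → cum 10
  mile 17 (B, w=250) → cum 260
  mile 19 (C, w=120) → cum 380  ≥ 317.5 → median here
  mile 37 (D, w=5) → cum 385
  mile 55 (E, w=20) → cum 405
  mile 56 (F, w=30) → cum 435
  mile 74 (G, w=200) → cum 635
Optimal location: mile 19.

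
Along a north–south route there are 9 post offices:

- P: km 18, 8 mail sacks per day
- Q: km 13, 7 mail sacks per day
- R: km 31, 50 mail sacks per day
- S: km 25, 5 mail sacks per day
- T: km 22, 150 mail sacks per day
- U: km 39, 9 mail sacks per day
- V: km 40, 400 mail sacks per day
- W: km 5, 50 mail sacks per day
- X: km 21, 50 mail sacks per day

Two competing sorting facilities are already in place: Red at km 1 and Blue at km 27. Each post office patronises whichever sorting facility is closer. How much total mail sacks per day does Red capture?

The indifferent point is the midpoint (1+27)/2 = 14; post offices left of it (closer to Red at 1) go to Red, those right go to Blue.
  W at 5 (w=50) → Red
  Q at 13 (w=7) → Red
  P at 18 (w=8) → Blue
  X at 21 (w=50) → Blue
  T at 22 (w=150) → Blue
  S at 25 (w=5) → Blue
  R at 31 (w=50) → Blue
  U at 39 (w=9) → Blue
  V at 40 (w=400) → Blue
Red captures 57; Blue captures 672.

57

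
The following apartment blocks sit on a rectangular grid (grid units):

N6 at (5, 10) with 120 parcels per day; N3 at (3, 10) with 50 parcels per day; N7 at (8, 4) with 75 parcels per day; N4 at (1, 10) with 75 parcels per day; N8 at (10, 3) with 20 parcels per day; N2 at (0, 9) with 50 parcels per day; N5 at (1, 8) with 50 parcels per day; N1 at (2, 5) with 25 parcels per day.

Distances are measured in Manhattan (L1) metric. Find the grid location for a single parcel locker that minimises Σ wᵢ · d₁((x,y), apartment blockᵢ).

Manhattan distance separates: Σwᵢ(|x−xᵢ|+|y−yᵢ|) = Σwᵢ|x−xᵢ| + Σwᵢ|y−yᵢ|, so x and y are optimised independently as 1-D weighted medians.
Total weight W = 465; half = 232.5.
x-coordinate, sorted with cumulative weight:
  x=0 (N2, w=50) cum 50
  x=1 (N4, w=75) cum 125
  x=1 (N5, w=50) cum 175
  x=2 (N1, w=25) cum 200
  x=3 (N3, w=50) cum 250  ← median
  x=5 (N6, w=120) cum 370
  x=8 (N7, w=75) cum 445
  x=10 (N8, w=20) cum 465
⇒ x* = 3
y-coordinate, sorted with cumulative weight:
  y=3 (N8, w=20) cum 20
  y=4 (N7, w=75) cum 95
  y=5 (N1, w=25) cum 120
  y=8 (N5, w=50) cum 170
  y=9 (N2, w=50) cum 220
  y=10 (N6, w=120) cum 340  ← median
  y=10 (N3, w=50) cum 390
  y=10 (N4, w=75) cum 465
⇒ y* = 10

(3, 10)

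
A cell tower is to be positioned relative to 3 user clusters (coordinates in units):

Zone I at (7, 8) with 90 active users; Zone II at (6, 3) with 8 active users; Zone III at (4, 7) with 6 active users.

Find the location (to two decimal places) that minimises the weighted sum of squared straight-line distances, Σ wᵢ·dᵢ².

The minimiser of Σwᵢ‖p−pᵢ‖² is the weighted centroid p* = (Σwᵢpᵢ)/(Σwᵢ).
Σwᵢ = 104.
Σwᵢxᵢ = 90·7 + 8·6 + 6·4 = 702.
Σwᵢyᵢ = 90·8 + 8·3 + 6·7 = 786.
x* = 702/104 = 6.75, y* = 786/104 = 7.56.

(6.75, 7.56)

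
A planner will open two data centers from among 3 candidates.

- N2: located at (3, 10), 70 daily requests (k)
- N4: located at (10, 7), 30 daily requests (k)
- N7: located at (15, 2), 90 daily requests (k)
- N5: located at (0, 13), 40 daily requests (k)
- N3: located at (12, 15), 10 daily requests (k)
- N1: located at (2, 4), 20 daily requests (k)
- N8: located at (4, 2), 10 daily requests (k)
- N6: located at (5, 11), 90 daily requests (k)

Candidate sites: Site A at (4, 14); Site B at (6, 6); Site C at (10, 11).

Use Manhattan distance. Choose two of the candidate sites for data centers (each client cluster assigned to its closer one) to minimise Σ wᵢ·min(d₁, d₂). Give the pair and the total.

Evaluate every pair (each demand assigned to the nearer of the two):
  {Site A, Site B}: total = 2500
  {Site A, Site C}: total = 2710
  {Site B, Site C}: total = 2950
Best pair: {Site A, Site B} with total 2500.

{Site A, Site B}, total 2500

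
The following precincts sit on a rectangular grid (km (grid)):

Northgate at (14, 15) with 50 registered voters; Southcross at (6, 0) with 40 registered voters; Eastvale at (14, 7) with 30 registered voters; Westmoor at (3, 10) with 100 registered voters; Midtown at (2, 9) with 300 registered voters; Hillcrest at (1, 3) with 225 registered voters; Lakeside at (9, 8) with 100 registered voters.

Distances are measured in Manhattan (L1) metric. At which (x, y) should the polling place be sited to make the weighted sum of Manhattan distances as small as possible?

Manhattan distance separates: Σwᵢ(|x−xᵢ|+|y−yᵢ|) = Σwᵢ|x−xᵢ| + Σwᵢ|y−yᵢ|, so x and y are optimised independently as 1-D weighted medians.
Total weight W = 845; half = 422.5.
x-coordinate, sorted with cumulative weight:
  x=1 (Hillcrest, w=225) cum 225
  x=2 (Midtown, w=300) cum 525  ← median
  x=3 (Westmoor, w=100) cum 625
  x=6 (Southcross, w=40) cum 665
  x=9 (Lakeside, w=100) cum 765
  x=14 (Northgate, w=50) cum 815
  x=14 (Eastvale, w=30) cum 845
⇒ x* = 2
y-coordinate, sorted with cumulative weight:
  y=0 (Southcross, w=40) cum 40
  y=3 (Hillcrest, w=225) cum 265
  y=7 (Eastvale, w=30) cum 295
  y=8 (Lakeside, w=100) cum 395
  y=9 (Midtown, w=300) cum 695  ← median
  y=10 (Westmoor, w=100) cum 795
  y=15 (Northgate, w=50) cum 845
⇒ y* = 9

(2, 9)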